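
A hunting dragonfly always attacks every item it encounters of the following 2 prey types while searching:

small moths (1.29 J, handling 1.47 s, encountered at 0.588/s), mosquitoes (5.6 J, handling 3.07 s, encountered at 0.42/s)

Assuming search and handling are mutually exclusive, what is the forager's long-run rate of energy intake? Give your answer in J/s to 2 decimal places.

0.99 J/s

Energy encountered per unit search time: 0.588×1.29 + 0.42×5.6 = 3.111 J/s.
Handling time per unit search time: 0.588×1.47 + 0.42×3.07 = 2.154.
Rate = 3.111/(1 + 2.154) = 0.9863 J/s.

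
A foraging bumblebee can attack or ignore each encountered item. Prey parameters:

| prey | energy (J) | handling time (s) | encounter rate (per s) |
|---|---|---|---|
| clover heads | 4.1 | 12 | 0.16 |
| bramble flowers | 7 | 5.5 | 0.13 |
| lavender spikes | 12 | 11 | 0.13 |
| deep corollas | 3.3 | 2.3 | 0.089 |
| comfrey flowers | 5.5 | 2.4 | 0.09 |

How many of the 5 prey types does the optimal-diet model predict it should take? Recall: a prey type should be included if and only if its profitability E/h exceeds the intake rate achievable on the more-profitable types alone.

4

E/h in descending order: comfrey flowers 2.29, deep corollas 1.43, bramble flowers 1.27, lavender spikes 1.09, clover heads 0.342 J/s. The optimal diet is the largest prefix of this list for which every included type satisfies E_i/h_i > R on the types above it.
Rate on top 1: 0.4071. deep corollas: 1.43 > 0.4071 → include.
Rate on top 2: 0.5551. bramble flowers: 1.27 > 0.5551 → include.
Rate on top 3: 0.7954. lavender spikes: 1.09 > 0.7954 → include.
Rate on top 4: 0.9139. clover heads: 0.342 < 0.9139 → exclude; stop.
Optimal diet: comfrey flowers, deep corollas, bramble flowers, lavender spikes — 4 of 5 types.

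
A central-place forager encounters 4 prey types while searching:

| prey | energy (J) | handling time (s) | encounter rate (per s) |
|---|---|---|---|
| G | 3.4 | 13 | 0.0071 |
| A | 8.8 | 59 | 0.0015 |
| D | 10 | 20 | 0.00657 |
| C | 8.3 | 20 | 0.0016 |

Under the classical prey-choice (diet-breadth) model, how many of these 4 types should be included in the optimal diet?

4

E/h in descending order: D 0.5, C 0.415, G 0.262, A 0.149 J/s. The optimal diet is the largest prefix of this list for which every included type satisfies E_i/h_i > R on the types above it.
Rate on top 1: 0.05807. C: 0.415 > 0.05807 → include.
Rate on top 2: 0.06789. G: 0.262 > 0.06789 → include.
Rate on top 3: 0.08212. A: 0.149 > 0.08212 → include.
Optimal diet: D, C, G, A — 4 of 4 types.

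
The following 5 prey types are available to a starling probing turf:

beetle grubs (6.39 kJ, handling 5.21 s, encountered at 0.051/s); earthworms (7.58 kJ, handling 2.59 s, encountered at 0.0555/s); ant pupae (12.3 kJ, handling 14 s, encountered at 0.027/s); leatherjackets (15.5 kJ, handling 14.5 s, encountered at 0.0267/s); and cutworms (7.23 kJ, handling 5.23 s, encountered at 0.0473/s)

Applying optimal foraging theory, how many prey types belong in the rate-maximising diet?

Profitabilities (E/h, kJ/s): earthworms 2.93, cutworms 1.38, beetle grubs 1.23, leatherjackets 1.07, ant pupae 0.879. Add prey in this order while the next type's profitability exceeds the intake rate on those already taken.
Rate on top 1: 0.3678. cutworms: 1.38 > 0.3678 → include.
Rate on top 2: 0.5482. beetle grubs: 1.23 > 0.5482 → include.
Rate on top 3: 0.657. leatherjackets: 1.07 > 0.657 → include.
Rate on top 4: 0.735. ant pupae: 0.879 > 0.735 → include.
Optimal diet: earthworms, cutworms, beetle grubs, leatherjackets, ant pupae — 5 of 5 types.

5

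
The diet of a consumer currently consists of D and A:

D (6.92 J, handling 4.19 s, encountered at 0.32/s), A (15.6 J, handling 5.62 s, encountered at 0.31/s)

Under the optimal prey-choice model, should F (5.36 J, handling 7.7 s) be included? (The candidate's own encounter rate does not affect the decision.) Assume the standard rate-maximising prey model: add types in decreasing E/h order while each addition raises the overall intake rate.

No

Intake rate on the current diet: R = (0.32×6.92 + 0.31×15.6) / (1 + 0.32×4.19 + 0.31×5.62) = 7.05/4.083 = 1.727 J/s.
F: E/h = 5.36/7.7 = 0.6961 J/s.
Since 0.6961 < R, time spent handling F is better spent searching.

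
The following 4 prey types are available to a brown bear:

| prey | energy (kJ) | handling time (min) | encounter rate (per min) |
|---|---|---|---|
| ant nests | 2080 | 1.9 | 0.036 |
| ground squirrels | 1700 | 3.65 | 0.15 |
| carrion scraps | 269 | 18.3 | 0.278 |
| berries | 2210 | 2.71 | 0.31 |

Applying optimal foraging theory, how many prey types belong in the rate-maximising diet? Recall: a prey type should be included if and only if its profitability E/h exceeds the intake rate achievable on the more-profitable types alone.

3

Rank by E/h (kJ/min): ant nests 1.09e+03, berries 815, ground squirrels 466, carrion scraps 14.7. Include each in turn until the next type's E/h falls below the running intake rate.
Rate on top 1: 70.09. berries: 815 > 70.09 → include.
Rate on top 2: 398.2. ground squirrels: 466 > 398.2 → include.
Rate on top 3: 413.3. carrion scraps: 14.7 < 413.3 → exclude; stop.
Optimal diet: ant nests, berries, ground squirrels — 3 of 4 types.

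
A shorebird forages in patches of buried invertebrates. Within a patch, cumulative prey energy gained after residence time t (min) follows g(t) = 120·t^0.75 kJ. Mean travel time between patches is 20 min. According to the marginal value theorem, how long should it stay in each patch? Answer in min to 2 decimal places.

Maximise g(t)/(T+t): set derivative to zero → g'(t)(T+t) = g(t).
g'(t) = 0.75·120·t^-0.25. Setting 0.75·120·t^-0.25 = 120·t^0.75/(20+t) gives 0.75(20+t) = t, so 0.25·t = 0.75×20.
t* = 0.75×20/0.25 = 60 min.

60.00 min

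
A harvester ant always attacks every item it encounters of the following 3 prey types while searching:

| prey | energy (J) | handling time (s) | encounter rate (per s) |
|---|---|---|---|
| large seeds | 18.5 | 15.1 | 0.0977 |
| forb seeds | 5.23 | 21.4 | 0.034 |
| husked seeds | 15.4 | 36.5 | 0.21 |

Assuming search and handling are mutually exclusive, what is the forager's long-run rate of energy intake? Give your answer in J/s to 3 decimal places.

Energy encountered per unit search time: 0.0977×18.5 + 0.034×5.23 + 0.21×15.4 = 5.219 J/s.
Handling time per unit search time: 0.0977×15.1 + 0.034×21.4 + 0.21×36.5 = 9.868.
Rate = 5.219/(1 + 9.868) = 0.4802 J/s.

0.480 J/s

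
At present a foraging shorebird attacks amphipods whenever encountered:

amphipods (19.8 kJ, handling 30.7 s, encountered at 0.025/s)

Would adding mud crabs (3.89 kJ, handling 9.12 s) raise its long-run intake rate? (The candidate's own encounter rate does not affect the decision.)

Yes

Intake rate on the current diet: R = (0.025×19.8) / (1 + 0.025×30.7) = 0.495/1.768 = 0.2801 kJ/s.
Profitability of mud crabs: 3.89/9.12 = 0.4265 kJ/s.
Since 0.4265 > R, including mud crabs increases the long-run rate.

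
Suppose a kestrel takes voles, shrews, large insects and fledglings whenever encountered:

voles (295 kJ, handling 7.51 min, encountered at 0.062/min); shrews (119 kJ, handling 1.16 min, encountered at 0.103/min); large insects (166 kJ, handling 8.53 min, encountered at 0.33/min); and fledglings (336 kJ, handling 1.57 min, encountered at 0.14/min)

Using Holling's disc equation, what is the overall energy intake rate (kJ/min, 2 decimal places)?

Energy encountered per unit search time: 0.062×295 + 0.103×119 + 0.33×166 + 0.14×336 = 132.4 kJ/min.
Handling time per unit search time: 0.062×7.51 + 0.103×1.16 + 0.33×8.53 + 0.14×1.57 = 3.62.
Rate = 132.4/(1 + 3.62) = 28.65 kJ/min.

28.65 kJ/min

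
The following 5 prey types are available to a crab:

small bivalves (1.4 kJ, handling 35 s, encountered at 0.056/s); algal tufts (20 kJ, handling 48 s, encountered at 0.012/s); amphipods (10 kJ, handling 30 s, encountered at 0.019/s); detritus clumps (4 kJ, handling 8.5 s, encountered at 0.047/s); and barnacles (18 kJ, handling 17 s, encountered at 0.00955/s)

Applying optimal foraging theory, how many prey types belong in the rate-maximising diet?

E/h in descending order: barnacles 1.06, detritus clumps 0.471, algal tufts 0.417, amphipods 0.333, small bivalves 0.04 kJ/s. The optimal diet is the largest prefix of this list for which every included type satisfies E_i/h_i > R on the types above it.
Rate on top 1: 0.1479. detritus clumps: 0.471 > 0.1479 → include.
Rate on top 2: 0.2304. algal tufts: 0.417 > 0.2304 → include.
Rate on top 3: 0.2806. amphipods: 0.333 > 0.2806 → include.
Rate on top 4: 0.2917. small bivalves: 0.04 < 0.2917 → exclude; stop.
Optimal diet: barnacles, detritus clumps, algal tufts, amphipods — 4 of 5 types.

4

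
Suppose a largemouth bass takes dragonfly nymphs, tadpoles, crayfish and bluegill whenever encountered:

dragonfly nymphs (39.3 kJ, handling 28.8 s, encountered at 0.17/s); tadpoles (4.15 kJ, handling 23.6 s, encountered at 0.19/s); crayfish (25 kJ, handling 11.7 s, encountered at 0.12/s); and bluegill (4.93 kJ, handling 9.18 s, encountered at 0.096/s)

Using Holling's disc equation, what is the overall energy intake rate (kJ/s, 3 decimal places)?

Energy encountered per unit search time: 0.17×39.3 + 0.19×4.15 + 0.12×25 + 0.096×4.93 = 10.94 kJ/s.
Handling time per unit search time: 0.17×28.8 + 0.19×23.6 + 0.12×11.7 + 0.096×9.18 = 11.67.
Rate = 10.94/(1 + 11.67) = 0.864 kJ/s.

0.864 kJ/s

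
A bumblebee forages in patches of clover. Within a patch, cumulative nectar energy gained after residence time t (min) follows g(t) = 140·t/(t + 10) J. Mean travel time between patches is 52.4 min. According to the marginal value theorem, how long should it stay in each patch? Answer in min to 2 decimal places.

Optimal t* satisfies g'(t*) = g(t*)/(T + t*).
g'(t) = 140·10/(t + 10)². Setting 140·10/(t+10)² = 140t/[(t+10)(52.4+t)] gives 10(52.4+t) = t(t+10), so t² = 10×52.4 = 524.
t* = √524 = 22.89 min.

22.89 min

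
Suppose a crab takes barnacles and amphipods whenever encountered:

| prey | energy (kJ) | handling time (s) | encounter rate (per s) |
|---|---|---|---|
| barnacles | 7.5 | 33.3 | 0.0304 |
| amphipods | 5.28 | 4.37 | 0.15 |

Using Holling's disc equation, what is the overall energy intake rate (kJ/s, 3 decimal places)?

R = Σλ_iE_i / (1 + Σλ_ih_i)
Numerator: 0.0304×7.5 + 0.15×5.28 = 1.02
Denominator: 1 + 0.0304×33.3 + 0.15×4.37 = 2.668
R = 1.02/2.668 = 0.3823 kJ/s

0.382 kJ/s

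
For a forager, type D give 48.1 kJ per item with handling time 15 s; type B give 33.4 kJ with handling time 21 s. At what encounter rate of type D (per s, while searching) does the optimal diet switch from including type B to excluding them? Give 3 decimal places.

0.066 per s

At the threshold, the rate on type D alone equals the profitability of type B: λ·48.1/(1 + λ·15) = 33.4/21 = 1.59.
Rearranging, λ(48.1 − 1.59×15) = 1.59, so λ = 1.59/24.24 = 0.06561 per s.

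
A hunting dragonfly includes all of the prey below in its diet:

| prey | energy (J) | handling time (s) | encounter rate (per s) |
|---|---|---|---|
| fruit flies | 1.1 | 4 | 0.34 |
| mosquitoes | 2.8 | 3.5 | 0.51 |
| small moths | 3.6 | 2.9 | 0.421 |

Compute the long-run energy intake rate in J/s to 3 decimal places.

0.618 J/s

Energy encountered per unit search time: 0.34×1.1 + 0.51×2.8 + 0.421×3.6 = 3.318 J/s.
Handling time per unit search time: 0.34×4 + 0.51×3.5 + 0.421×2.9 = 4.366.
Rate = 3.318/(1 + 4.366) = 0.6183 J/s.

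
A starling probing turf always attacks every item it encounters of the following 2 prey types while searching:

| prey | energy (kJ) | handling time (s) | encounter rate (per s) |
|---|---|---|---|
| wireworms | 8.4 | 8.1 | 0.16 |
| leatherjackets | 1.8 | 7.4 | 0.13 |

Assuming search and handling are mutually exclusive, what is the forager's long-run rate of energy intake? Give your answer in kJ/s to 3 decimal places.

0.484 kJ/s

R = Σλ_iE_i / (1 + Σλ_ih_i)
Numerator: 0.16×8.4 + 0.13×1.8 = 1.578
Denominator: 1 + 0.16×8.1 + 0.13×7.4 = 3.258
R = 1.578/3.258 = 0.4843 kJ/s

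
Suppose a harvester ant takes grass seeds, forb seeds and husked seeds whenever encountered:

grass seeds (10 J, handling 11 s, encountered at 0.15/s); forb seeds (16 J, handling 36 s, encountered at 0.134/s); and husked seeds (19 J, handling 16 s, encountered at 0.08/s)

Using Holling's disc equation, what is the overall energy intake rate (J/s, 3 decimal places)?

0.590 J/s

Energy encountered per unit search time: 0.15×10 + 0.134×16 + 0.08×19 = 5.164 J/s.
Handling time per unit search time: 0.15×11 + 0.134×36 + 0.08×16 = 7.754.
Rate = 5.164/(1 + 7.754) = 0.5899 J/s.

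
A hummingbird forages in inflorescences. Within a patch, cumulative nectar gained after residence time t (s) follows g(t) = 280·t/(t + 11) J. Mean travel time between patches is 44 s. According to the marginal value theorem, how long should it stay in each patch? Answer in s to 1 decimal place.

By the marginal value theorem, leave when the instantaneous gain rate g'(t) equals the habitat-wide average g(t)/(T + t).
g'(t) = 280·11/(t + 11)². Setting 280·11/(t+11)² = 280t/[(t+11)(44+t)] gives 11(44+t) = t(t+11), so t² = 11×44 = 484.
t* = √484 = 22 s.

22.0 s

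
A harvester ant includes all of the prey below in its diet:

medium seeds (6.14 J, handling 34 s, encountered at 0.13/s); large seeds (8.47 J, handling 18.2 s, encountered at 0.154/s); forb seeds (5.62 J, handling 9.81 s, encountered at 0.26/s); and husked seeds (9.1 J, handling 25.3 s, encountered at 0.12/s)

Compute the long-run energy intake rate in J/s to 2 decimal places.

Energy encountered per unit search time: 0.13×6.14 + 0.154×8.47 + 0.26×5.62 + 0.12×9.1 = 4.656 J/s.
Handling time per unit search time: 0.13×34 + 0.154×18.2 + 0.26×9.81 + 0.12×25.3 = 12.81.
Rate = 4.656/(1 + 12.81) = 0.3371 J/s.

0.34 J/s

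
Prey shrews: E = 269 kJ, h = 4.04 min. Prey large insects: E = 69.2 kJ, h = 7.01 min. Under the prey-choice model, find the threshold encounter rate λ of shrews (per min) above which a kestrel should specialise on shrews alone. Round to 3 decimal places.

Drop large insects once their profitability E₂/h₂ falls below the rate achievable on shrews alone: E₂/h₂ = λE₁/(1 + λh₁).
Solve for λ: λE₁h₂ = E₂(1 + λh₁) → λ(E₁h₂ − E₂h₁) = E₂ → λ = E₂/(E₁h₂ − E₂h₁).
λ = 69.2/(269×7.01 − 69.2×4.04) = 69.2/1606 = 0.04309 per min.

0.043 per min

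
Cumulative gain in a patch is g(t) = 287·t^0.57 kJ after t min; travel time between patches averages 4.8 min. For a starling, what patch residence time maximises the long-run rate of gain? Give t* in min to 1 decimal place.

6.4 min

Optimal t* satisfies g'(t*) = g(t*)/(T + t*).
g'(t) = 0.57·287·t^-0.43. Setting 0.57·287·t^-0.43 = 287·t^0.57/(4.8+t) gives 0.57(4.8+t) = t, so 0.43·t = 0.57×4.8.
t* = 0.57×4.8/0.43 = 6.363 min.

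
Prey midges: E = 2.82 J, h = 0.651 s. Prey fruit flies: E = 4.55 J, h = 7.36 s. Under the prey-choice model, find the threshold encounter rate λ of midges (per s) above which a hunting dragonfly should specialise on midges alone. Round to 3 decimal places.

0.256 per s

At the threshold, the rate on midges alone equals the profitability of fruit flies: λ·2.82/(1 + λ·0.651) = 4.55/7.36 = 0.6182.
Rearranging, λ(2.82 − 0.6182×0.651) = 0.6182, so λ = 0.6182/2.418 = 0.2557 per s.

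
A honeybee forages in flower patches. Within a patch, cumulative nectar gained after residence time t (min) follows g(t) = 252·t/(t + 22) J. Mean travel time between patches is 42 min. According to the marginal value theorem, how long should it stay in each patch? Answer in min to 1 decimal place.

30.4 min

By the marginal value theorem, leave when the instantaneous gain rate g'(t) equals the habitat-wide average g(t)/(T + t).
g'(t) = 252·22/(t + 22)². Setting 252·22/(t+22)² = 252t/[(t+22)(42+t)] gives 22(42+t) = t(t+22), so t² = 22×42 = 924.
t* = √924 = 30.4 min.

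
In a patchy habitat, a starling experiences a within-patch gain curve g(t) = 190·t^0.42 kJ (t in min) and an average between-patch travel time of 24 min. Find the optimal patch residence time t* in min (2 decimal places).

Optimal t* satisfies g'(t*) = g(t*)/(T + t*).
g'(t) = 0.42·190·t^-0.58. Setting 0.42·190·t^-0.58 = 190·t^0.42/(24+t) gives 0.42(24+t) = t, so 0.58·t = 0.42×24.
t* = 0.42×24/0.58 = 17.38 min.

17.38 min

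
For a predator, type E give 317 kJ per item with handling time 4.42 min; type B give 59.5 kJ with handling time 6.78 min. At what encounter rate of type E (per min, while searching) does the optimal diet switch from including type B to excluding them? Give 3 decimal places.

At the threshold, the rate on type E alone equals the profitability of type B: λ·317/(1 + λ·4.42) = 59.5/6.78 = 8.776.
Rearranging, λ(317 − 8.776×4.42) = 8.776, so λ = 8.776/278.2 = 0.03154 per min.

0.032 per min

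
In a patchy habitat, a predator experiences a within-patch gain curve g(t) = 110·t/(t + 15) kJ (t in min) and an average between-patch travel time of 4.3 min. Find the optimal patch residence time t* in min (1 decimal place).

8.0 min

Optimal t* satisfies g'(t*) = g(t*)/(T + t*).
g'(t) = 110·15/(t + 15)². Setting 110·15/(t+15)² = 110t/[(t+15)(4.3+t)] gives 15(4.3+t) = t(t+15), so t² = 15×4.3 = 64.5.
t* = √64.5 = 8.031 min.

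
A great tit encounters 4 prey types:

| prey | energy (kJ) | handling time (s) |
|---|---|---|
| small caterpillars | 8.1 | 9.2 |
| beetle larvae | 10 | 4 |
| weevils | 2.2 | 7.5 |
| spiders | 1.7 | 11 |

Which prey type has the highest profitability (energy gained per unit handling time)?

In descending order of E/h:
beetle larvae: 10/4 = 2.5 kJ/s
small caterpillars: 8.1/9.2 = 0.88 kJ/s
weevils: 2.2/7.5 = 0.293 kJ/s
spiders: 1.7/11 = 0.155 kJ/s

beetle larvae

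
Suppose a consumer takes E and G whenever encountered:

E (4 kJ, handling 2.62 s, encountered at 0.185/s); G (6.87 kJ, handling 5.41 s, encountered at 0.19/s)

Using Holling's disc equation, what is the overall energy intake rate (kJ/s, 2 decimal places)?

0.81 kJ/s

R = (0.185×4 + 0.19×6.87) / (1 + 0.185×2.62 + 0.19×5.41) = 2.045/2.513 = 0.814 kJ/s.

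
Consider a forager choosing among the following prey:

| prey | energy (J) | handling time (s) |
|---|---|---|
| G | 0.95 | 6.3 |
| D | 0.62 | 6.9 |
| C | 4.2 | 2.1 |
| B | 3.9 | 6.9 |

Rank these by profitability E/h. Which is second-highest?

Profitability E/h (J/s): G = 0.95/6.3 = 0.151, D = 0.62/6.9 = 0.0899, C = 4.2/2.1 = 2, B = 3.9/6.9 = 0.565.
Ranked: C > B > G > D.

B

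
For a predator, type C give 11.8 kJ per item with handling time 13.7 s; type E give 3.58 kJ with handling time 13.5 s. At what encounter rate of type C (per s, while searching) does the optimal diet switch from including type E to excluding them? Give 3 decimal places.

At the threshold, the rate on type C alone equals the profitability of type E: λ·11.8/(1 + λ·13.7) = 3.58/13.5 = 0.2652.
Rearranging, λ(11.8 − 0.2652×13.7) = 0.2652, so λ = 0.2652/8.167 = 0.03247 per s.

0.032 per s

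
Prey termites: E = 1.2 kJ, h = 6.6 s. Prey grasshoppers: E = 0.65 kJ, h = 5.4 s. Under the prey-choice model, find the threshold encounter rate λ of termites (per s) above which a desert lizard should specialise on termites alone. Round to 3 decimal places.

At the threshold, the rate on termites alone equals the profitability of grasshoppers: λ·1.2/(1 + λ·6.6) = 0.65/5.4 = 0.1204.
Rearranging, λ(1.2 − 0.1204×6.6) = 0.1204, so λ = 0.1204/0.4056 = 0.2968 per s.

0.297 per s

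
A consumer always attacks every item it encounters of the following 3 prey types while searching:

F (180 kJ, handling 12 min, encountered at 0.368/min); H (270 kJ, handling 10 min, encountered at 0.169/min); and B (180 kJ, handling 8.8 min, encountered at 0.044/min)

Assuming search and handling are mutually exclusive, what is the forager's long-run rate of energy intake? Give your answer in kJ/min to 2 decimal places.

15.99 kJ/min

Energy encountered per unit search time: 0.368×180 + 0.169×270 + 0.044×180 = 119.8 kJ/min.
Handling time per unit search time: 0.368×12 + 0.169×10 + 0.044×8.8 = 6.493.
Rate = 119.8/(1 + 6.493) = 15.99 kJ/min.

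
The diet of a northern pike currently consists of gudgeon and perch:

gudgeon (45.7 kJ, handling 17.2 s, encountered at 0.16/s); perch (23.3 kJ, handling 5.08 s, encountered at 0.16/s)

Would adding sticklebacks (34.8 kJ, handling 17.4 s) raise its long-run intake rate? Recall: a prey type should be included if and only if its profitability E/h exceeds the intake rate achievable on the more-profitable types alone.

Current rate: (0.16×45.7 + 0.16×23.3)/(1 + 0.16×17.2 + 0.16×5.08) = 2.419 kJ/s.
Profitability of sticklebacks: 34.8/17.4 = 2 kJ/s.
2 < 2.419, so adding sticklebacks would lower the average — exclude it.

No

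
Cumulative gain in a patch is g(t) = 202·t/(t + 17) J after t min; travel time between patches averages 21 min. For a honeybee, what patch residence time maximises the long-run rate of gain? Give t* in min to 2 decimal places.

18.89 min

Optimal t* satisfies g'(t*) = g(t*)/(T + t*).
g'(t) = 202·17/(t + 17)². Setting 202·17/(t+17)² = 202t/[(t+17)(21+t)] gives 17(21+t) = t(t+17), so t² = 17×21 = 357.
t* = √357 = 18.89 min.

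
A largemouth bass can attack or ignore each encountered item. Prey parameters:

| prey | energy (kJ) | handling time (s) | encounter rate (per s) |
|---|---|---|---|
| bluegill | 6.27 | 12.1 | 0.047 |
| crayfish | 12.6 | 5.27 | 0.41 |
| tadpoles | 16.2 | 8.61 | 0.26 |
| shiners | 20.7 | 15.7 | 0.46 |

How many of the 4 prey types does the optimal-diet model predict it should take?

Profitabilities (E/h, kJ/s): crayfish 2.39, tadpoles 1.88, shiners 1.32, bluegill 0.518. Add prey in this order while the next type's profitability exceeds the intake rate on those already taken.
Rate on top 1: 1.634. tadpoles: 1.88 > 1.634 → include.
Rate on top 2: 1.737. shiners: 1.32 < 1.737 → exclude; stop.
Optimal diet: crayfish, tadpoles — 2 of 4 types.

2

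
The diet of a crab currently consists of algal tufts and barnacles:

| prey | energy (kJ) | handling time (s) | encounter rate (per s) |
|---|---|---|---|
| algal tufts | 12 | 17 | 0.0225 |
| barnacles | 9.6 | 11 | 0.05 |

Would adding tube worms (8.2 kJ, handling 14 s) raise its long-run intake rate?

Yes

Intake rate on the current diet: R = (0.0225×12 + 0.05×9.6) / (1 + 0.0225×17 + 0.05×11) = 0.75/1.933 = 0.3881 kJ/s.
Profitability of tube worms: 8.2/14 = 0.5857 kJ/s.
Since 0.5857 > R, including tube worms increases the long-run rate.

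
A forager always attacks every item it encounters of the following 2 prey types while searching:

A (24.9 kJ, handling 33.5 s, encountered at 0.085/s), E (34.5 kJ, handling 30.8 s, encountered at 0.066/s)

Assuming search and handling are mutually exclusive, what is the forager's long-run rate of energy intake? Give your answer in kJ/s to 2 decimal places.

0.75 kJ/s

R = Σλ_iE_i / (1 + Σλ_ih_i)
Numerator: 0.085×24.9 + 0.066×34.5 = 4.393
Denominator: 1 + 0.085×33.5 + 0.066×30.8 = 5.88
R = 4.393/5.88 = 0.7472 kJ/s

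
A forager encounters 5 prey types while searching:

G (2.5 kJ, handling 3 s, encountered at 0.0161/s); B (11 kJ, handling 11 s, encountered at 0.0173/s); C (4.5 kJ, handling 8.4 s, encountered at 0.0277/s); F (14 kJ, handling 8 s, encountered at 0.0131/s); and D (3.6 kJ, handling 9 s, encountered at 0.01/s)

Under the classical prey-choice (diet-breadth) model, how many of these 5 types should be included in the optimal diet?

E/h in descending order: F 1.75, B 1, G 0.833, C 0.536, D 0.4 kJ/s. The optimal diet is the largest prefix of this list for which every included type satisfies E_i/h_i > R on the types above it.
Rate on top 1: 0.166. B: 1 > 0.166 → include.
Rate on top 2: 0.2885. G: 0.833 > 0.2885 → include.
Rate on top 3: 0.3081. C: 0.536 > 0.3081 → include.
Rate on top 4: 0.3417. D: 0.4 > 0.3417 → include.
Optimal diet: F, B, G, C, D — 5 of 5 types.

5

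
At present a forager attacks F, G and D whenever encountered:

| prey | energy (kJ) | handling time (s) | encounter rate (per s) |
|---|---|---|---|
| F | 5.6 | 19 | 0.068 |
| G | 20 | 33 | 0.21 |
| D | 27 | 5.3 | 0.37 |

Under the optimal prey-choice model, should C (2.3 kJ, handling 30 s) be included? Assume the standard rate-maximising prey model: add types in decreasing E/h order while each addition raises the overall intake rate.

No

Intake rate on the current diet: R = (0.068×5.6 + 0.21×20 + 0.37×27) / (1 + 0.068×19 + 0.21×33 + 0.37×5.3) = 14.57/11.18 = 1.303 kJ/s.
C: E/h = 2.3/30 = 0.07667 kJ/s.
Since 0.07667 < R, time spent handling C is better spent searching.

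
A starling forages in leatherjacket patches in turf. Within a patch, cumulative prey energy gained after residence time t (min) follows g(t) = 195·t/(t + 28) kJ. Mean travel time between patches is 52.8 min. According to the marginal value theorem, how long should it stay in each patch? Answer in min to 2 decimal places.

Maximise g(t)/(T+t): set derivative to zero → g'(t)(T+t) = g(t).
g'(t) = 195·28/(t + 28)². Setting 195·28/(t+28)² = 195t/[(t+28)(52.8+t)] gives 28(52.8+t) = t(t+28), so t² = 28×52.8 = 1478.
t* = √1478 = 38.45 min.

38.45 min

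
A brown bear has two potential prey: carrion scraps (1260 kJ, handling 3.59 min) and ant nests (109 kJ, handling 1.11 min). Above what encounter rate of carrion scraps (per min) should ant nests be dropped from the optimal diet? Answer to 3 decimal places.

0.108 per min

Drop ant nests once their profitability E₂/h₂ falls below the rate achievable on carrion scraps alone: E₂/h₂ = λE₁/(1 + λh₁).
Solve for λ: λE₁h₂ = E₂(1 + λh₁) → λ(E₁h₂ − E₂h₁) = E₂ → λ = E₂/(E₁h₂ − E₂h₁).
λ = 109/(1260×1.11 − 109×3.59) = 109/1007 = 0.1082 per min.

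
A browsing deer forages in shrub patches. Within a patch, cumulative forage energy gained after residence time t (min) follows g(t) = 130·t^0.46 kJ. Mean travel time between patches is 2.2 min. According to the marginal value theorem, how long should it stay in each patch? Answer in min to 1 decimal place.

1.9 min

By the marginal value theorem, leave when the instantaneous gain rate g'(t) equals the habitat-wide average g(t)/(T + t).
g'(t) = 0.46·130·t^-0.54. Setting 0.46·130·t^-0.54 = 130·t^0.46/(2.2+t) gives 0.46(2.2+t) = t, so 0.54·t = 0.46×2.2.
t* = 0.46×2.2/0.54 = 1.874 min.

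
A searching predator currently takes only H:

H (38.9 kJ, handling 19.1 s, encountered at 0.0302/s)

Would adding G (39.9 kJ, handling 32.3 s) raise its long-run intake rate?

Yes

Current rate: (0.0302×38.9)/(1 + 0.0302×19.1) = 0.745 kJ/s.
G: E/h = 39.9/32.3 = 1.235 kJ/s.
1.235 > 0.745, so adding G raises the average — include it.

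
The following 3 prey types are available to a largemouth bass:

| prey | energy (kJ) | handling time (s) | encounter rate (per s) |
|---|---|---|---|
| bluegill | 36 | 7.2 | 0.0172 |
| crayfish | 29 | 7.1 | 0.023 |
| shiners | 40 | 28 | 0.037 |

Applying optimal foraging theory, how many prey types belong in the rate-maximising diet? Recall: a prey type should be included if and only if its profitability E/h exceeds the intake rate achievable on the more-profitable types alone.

Rank by E/h (kJ/s): bluegill 5, crayfish 4.08, shiners 1.43. Include each in turn until the next type's E/h falls below the running intake rate.
Rate on top 1: 0.551. crayfish: 4.08 > 0.551 → include.
Rate on top 2: 0.9993. shiners: 1.43 > 0.9993 → include.
Optimal diet: bluegill, crayfish, shiners — 3 of 3 types.

3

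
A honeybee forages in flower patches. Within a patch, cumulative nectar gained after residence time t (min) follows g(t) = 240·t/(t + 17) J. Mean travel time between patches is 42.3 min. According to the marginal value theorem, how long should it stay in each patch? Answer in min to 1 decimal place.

26.8 min

By the marginal value theorem, leave when the instantaneous gain rate g'(t) equals the habitat-wide average g(t)/(T + t).
g'(t) = 240·17/(t + 17)². Setting 240·17/(t+17)² = 240t/[(t+17)(42.3+t)] gives 17(42.3+t) = t(t+17), so t² = 17×42.3 = 719.1.
t* = √719.1 = 26.82 min.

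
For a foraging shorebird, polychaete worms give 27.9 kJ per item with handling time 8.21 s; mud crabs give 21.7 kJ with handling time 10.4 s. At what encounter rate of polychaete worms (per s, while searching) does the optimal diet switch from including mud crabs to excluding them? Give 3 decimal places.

Drop mud crabs once their profitability E₂/h₂ falls below the rate achievable on polychaete worms alone: E₂/h₂ = λE₁/(1 + λh₁).
Solve for λ: λE₁h₂ = E₂(1 + λh₁) → λ(E₁h₂ − E₂h₁) = E₂ → λ = E₂/(E₁h₂ − E₂h₁).
λ = 21.7/(27.9×10.4 − 21.7×8.21) = 21.7/112 = 0.1937 per s.

0.194 per s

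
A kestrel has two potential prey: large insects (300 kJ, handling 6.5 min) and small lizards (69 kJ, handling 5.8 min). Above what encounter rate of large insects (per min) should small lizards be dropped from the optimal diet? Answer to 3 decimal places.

Drop small lizards once their profitability E₂/h₂ falls below the rate achievable on large insects alone: E₂/h₂ = λE₁/(1 + λh₁).
Solve for λ: λE₁h₂ = E₂(1 + λh₁) → λ(E₁h₂ − E₂h₁) = E₂ → λ = E₂/(E₁h₂ − E₂h₁).
λ = 69/(300×5.8 − 69×6.5) = 69/1292 = 0.05343 per min.

0.053 per min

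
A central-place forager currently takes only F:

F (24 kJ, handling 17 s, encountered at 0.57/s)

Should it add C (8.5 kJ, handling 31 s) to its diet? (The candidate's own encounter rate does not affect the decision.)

Current rate: (0.57×24)/(1 + 0.57×17) = 1.28 kJ/s.
Profitability of C: 8.5/31 = 0.2742 kJ/s.
0.2742 < 1.28, so adding C would lower the average — exclude it.

No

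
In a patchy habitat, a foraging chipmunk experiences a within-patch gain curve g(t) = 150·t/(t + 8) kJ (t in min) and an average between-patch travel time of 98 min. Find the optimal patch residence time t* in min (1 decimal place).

28.0 min

Maximise g(t)/(T+t): set derivative to zero → g'(t)(T+t) = g(t).
g'(t) = 150·8/(t + 8)². Setting 150·8/(t+8)² = 150t/[(t+8)(98+t)] gives 8(98+t) = t(t+8), so t² = 8×98 = 784.
t* = √784 = 28 min.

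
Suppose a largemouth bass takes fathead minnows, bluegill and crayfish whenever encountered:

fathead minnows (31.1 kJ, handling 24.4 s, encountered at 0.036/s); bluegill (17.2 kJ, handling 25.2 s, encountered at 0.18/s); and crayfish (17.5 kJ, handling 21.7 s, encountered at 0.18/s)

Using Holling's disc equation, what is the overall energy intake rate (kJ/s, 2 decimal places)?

0.71 kJ/s

Energy encountered per unit search time: 0.036×31.1 + 0.18×17.2 + 0.18×17.5 = 7.366 kJ/s.
Handling time per unit search time: 0.036×24.4 + 0.18×25.2 + 0.18×21.7 = 9.32.
Rate = 7.366/(1 + 9.32) = 0.7137 kJ/s.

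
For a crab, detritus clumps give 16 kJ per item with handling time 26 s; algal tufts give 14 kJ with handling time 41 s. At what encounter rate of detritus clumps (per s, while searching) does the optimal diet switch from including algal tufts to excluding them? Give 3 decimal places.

0.048 per s

At the threshold, the rate on detritus clumps alone equals the profitability of algal tufts: λ·16/(1 + λ·26) = 14/41 = 0.3415.
Rearranging, λ(16 − 0.3415×26) = 0.3415, so λ = 0.3415/7.122 = 0.04795 per s.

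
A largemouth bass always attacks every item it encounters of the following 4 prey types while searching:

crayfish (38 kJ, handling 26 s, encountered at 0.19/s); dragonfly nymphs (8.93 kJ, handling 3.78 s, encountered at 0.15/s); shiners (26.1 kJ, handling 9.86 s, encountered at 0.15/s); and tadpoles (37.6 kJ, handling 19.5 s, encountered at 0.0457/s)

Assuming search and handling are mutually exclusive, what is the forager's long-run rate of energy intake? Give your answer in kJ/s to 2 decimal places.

1.60 kJ/s

Energy encountered per unit search time: 0.19×38 + 0.15×8.93 + 0.15×26.1 + 0.0457×37.6 = 14.19 kJ/s.
Handling time per unit search time: 0.19×26 + 0.15×3.78 + 0.15×9.86 + 0.0457×19.5 = 7.877.
Rate = 14.19/(1 + 7.877) = 1.599 kJ/s.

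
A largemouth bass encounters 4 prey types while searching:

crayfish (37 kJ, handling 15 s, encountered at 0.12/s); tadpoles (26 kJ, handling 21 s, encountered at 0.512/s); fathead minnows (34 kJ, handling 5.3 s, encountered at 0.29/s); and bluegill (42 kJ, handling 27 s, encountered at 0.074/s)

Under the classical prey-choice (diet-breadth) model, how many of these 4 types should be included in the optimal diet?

1

Profitabilities (E/h, kJ/s): fathead minnows 6.42, crayfish 2.47, bluegill 1.56, tadpoles 1.24. Add prey in this order while the next type's profitability exceeds the intake rate on those already taken.
Rate on top 1: 3.886. crayfish: 2.47 < 3.886 → exclude; stop.
Optimal diet: fathead minnows — 1 of 4 types.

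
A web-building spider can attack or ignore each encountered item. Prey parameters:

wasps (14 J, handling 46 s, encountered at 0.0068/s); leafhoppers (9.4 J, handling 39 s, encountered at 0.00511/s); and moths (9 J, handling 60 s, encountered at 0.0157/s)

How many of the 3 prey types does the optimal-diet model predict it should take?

Profitabilities (E/h, J/s): wasps 0.304, leafhoppers 0.241, moths 0.15. Add prey in this order while the next type's profitability exceeds the intake rate on those already taken.
Rate on top 1: 0.07252. leafhoppers: 0.241 > 0.07252 → include.
Rate on top 2: 0.09473. moths: 0.15 > 0.09473 → include.
Optimal diet: wasps, leafhoppers, moths — 3 of 3 types.

3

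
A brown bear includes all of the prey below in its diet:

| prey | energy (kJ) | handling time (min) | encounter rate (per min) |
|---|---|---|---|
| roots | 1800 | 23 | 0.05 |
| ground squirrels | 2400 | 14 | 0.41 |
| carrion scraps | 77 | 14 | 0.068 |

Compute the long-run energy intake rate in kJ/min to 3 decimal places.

122.058 kJ/min

R = Σλ_iE_i / (1 + Σλ_ih_i)
Numerator: 0.05×1800 + 0.41×2400 + 0.068×77 = 1079
Denominator: 1 + 0.05×23 + 0.41×14 + 0.068×14 = 8.842
R = 1079/8.842 = 122.1 kJ/min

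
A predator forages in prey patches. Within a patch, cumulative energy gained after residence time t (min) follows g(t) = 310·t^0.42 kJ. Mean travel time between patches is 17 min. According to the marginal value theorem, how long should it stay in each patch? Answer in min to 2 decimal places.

Maximise g(t)/(T+t): set derivative to zero → g'(t)(T+t) = g(t).
g'(t) = 0.42·310·t^-0.58. Setting 0.42·310·t^-0.58 = 310·t^0.42/(17+t) gives 0.42(17+t) = t, so 0.58·t = 0.42×17.
t* = 0.42×17/0.58 = 12.31 min.

12.31 min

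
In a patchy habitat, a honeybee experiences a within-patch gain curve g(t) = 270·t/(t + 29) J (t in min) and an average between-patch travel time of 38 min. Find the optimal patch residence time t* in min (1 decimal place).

33.2 min

Maximise g(t)/(T+t): set derivative to zero → g'(t)(T+t) = g(t).
g'(t) = 270·29/(t + 29)². Setting 270·29/(t+29)² = 270t/[(t+29)(38+t)] gives 29(38+t) = t(t+29), so t² = 29×38 = 1102.
t* = √1102 = 33.2 min.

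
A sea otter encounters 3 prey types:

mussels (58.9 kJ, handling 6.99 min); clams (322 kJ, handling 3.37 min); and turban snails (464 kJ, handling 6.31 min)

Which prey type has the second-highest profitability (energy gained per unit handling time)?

In descending order of E/h:
clams: 322/3.37 = 95.5 kJ/min
turban snails: 464/6.31 = 73.5 kJ/min
mussels: 58.9/6.99 = 8.43 kJ/min

turban snails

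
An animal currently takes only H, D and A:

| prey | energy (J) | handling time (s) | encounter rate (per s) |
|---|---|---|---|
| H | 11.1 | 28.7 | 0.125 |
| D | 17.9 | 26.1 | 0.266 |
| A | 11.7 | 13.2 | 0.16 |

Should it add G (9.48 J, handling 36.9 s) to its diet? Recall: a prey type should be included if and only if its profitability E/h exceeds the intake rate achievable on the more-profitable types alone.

Intake rate on the current diet: R = (0.125×11.1 + 0.266×17.9 + 0.16×11.7) / (1 + 0.125×28.7 + 0.266×26.1 + 0.16×13.2) = 8.021/13.64 = 0.588 J/s.
G: E/h = 9.48/36.9 = 0.2569 J/s.
Since 0.2569 < R, time spent handling G is better spent searching.

No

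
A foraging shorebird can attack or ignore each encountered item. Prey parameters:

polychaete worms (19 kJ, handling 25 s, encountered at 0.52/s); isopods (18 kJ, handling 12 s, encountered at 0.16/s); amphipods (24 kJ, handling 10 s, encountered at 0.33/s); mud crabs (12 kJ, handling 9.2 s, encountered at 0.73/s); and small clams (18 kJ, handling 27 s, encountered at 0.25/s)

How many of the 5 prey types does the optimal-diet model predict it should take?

E/h in descending order: amphipods 2.4, isopods 1.5, mud crabs 1.3, polychaete worms 0.76, small clams 0.667 kJ/s. The optimal diet is the largest prefix of this list for which every included type satisfies E_i/h_i > R on the types above it.
Rate on top 1: 1.842. isopods: 1.5 < 1.842 → exclude; stop.
Optimal diet: amphipods — 1 of 5 types.

1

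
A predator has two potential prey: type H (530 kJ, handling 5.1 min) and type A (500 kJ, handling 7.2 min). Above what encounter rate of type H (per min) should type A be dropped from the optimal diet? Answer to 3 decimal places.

0.395 per min

Drop type A once their profitability E₂/h₂ falls below the rate achievable on type H alone: E₂/h₂ = λE₁/(1 + λh₁).
Solve for λ: λE₁h₂ = E₂(1 + λh₁) → λ(E₁h₂ − E₂h₁) = E₂ → λ = E₂/(E₁h₂ − E₂h₁).
λ = 500/(530×7.2 − 500×5.1) = 500/1266 = 0.3949 per min.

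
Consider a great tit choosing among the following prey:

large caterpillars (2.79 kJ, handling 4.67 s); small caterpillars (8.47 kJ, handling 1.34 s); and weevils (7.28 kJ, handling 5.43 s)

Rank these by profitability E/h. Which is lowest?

large caterpillars

In descending order of E/h:
small caterpillars: 8.47/1.34 = 6.32 kJ/s
weevils: 7.28/5.43 = 1.34 kJ/s
large caterpillars: 2.79/4.67 = 0.597 kJ/s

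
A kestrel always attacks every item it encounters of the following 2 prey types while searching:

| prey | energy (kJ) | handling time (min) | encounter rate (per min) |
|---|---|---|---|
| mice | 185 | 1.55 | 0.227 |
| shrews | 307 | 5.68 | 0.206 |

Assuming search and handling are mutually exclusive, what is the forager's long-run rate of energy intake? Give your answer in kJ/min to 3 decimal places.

41.729 kJ/min

Energy encountered per unit search time: 0.227×185 + 0.206×307 = 105.2 kJ/min.
Handling time per unit search time: 0.227×1.55 + 0.206×5.68 = 1.522.
Rate = 105.2/(1 + 1.522) = 41.73 kJ/min.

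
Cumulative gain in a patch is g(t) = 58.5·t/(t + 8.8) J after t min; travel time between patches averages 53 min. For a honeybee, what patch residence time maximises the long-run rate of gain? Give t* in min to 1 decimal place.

21.6 min

Maximise g(t)/(T+t): set derivative to zero → g'(t)(T+t) = g(t).
g'(t) = 58.5·8.8/(t + 8.8)². Setting 58.5·8.8/(t+8.8)² = 58.5t/[(t+8.8)(53+t)] gives 8.8(53+t) = t(t+8.8), so t² = 8.8×53 = 466.4.
t* = √466.4 = 21.6 min.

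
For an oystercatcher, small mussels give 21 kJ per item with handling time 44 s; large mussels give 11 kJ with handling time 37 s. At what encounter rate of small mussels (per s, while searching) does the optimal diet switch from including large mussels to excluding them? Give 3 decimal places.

At the threshold, the rate on small mussels alone equals the profitability of large mussels: λ·21/(1 + λ·44) = 11/37 = 0.2973.
Rearranging, λ(21 − 0.2973×44) = 0.2973, so λ = 0.2973/7.919 = 0.03754 per s.

0.038 per s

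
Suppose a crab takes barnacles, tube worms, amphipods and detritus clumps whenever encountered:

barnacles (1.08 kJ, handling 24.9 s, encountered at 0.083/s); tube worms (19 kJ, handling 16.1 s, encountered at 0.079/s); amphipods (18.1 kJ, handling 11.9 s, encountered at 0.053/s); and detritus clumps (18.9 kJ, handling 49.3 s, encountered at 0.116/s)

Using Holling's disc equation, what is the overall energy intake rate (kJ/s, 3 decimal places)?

0.444 kJ/s

R = Σλ_iE_i / (1 + Σλ_ih_i)
Numerator: 0.083×1.08 + 0.079×19 + 0.053×18.1 + 0.116×18.9 = 4.742
Denominator: 1 + 0.083×24.9 + 0.079×16.1 + 0.053×11.9 + 0.116×49.3 = 10.69
R = 4.742/10.69 = 0.4437 kJ/s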